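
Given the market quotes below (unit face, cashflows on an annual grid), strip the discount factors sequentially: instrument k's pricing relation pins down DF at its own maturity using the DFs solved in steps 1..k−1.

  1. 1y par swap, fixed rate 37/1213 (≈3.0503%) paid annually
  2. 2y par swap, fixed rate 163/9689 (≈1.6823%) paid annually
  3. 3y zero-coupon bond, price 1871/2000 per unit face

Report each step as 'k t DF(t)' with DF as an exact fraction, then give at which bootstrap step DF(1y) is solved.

1 1 1213/1250
2 2 4837/5000
3 3 1871/2000
DF(1y) is solved at step 1

step 1 [1y] swap r/1=37/1213: DF=(1 − 37/1213·(0))/(1+37/1213) = 1213/1250 ≈ 0.970400
step 2 [2y] swap r/1=163/9689: DF=(1 − 163/9689·(0.970400))/(1+163/9689) = 4837/5000 ≈ 0.967400
step 3 [3y] zero: DF = P = 1871/2000 ≈ 0.935500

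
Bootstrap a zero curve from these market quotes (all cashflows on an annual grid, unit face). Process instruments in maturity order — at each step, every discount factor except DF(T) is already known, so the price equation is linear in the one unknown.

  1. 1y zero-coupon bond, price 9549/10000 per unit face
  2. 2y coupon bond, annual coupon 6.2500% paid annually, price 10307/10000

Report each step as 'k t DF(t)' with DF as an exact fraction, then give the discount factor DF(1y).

step 1 [1y] zero: DF = P = 9549/10000 ≈ 0.954900
step 2 [2y] bond c/1=1/16: DF=(10307/10000 − 1/16·(0.954900))/(1+1/16) = 9139/10000 ≈ 0.913900

1 1 9549/10000
2 2 9139/10000
DF(1y) = 9549/10000 ≈ 0.954900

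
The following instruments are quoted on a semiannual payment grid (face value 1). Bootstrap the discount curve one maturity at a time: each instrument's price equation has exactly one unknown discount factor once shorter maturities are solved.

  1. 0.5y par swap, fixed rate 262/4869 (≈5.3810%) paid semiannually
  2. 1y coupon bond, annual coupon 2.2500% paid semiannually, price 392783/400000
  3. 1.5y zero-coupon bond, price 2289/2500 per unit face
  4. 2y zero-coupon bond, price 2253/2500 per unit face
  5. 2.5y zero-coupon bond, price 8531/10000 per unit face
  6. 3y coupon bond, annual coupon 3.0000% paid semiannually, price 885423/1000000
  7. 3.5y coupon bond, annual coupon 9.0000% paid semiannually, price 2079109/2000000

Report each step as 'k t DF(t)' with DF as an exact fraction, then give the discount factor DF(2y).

step 1 [0.5y] swap r/2=131/4869: DF=(1 − 131/4869·(0))/(1+131/4869) = 4869/5000 ≈ 0.973800
step 2 [1y] bond c/2=9/800: DF=(392783/400000 − 9/800·(0.973800))/(1+9/800) = 4801/5000 ≈ 0.960200
step 3 [1.5y] zero: DF = P = 2289/2500 ≈ 0.915600
step 4 [2y] zero: DF = P = 2253/2500 ≈ 0.901200
step 5 [2.5y] zero: DF = P = 8531/10000 ≈ 0.853100
step 6 [3y] bond c/2=3/200: DF=(885423/1000000 − 3/200·(0.973800+0.960200+0.915600+0.901200+0.853100))/(1+3/200) = 8043/10000 ≈ 0.804300
step 7 [3.5y] bond c/2=9/200: DF=(2079109/2000000 − 9/200·(0.973800+0.960200+0.915600+0.901200+0.853100+0.804300))/(1+9/200) = 7619/10000 ≈ 0.761900

1 1/2 4869/5000
2 1 4801/5000
3 3/2 2289/2500
4 2 2253/2500
5 5/2 8531/10000
6 3 8043/10000
7 7/2 7619/10000
DF(2y) = 2253/2500 ≈ 0.901200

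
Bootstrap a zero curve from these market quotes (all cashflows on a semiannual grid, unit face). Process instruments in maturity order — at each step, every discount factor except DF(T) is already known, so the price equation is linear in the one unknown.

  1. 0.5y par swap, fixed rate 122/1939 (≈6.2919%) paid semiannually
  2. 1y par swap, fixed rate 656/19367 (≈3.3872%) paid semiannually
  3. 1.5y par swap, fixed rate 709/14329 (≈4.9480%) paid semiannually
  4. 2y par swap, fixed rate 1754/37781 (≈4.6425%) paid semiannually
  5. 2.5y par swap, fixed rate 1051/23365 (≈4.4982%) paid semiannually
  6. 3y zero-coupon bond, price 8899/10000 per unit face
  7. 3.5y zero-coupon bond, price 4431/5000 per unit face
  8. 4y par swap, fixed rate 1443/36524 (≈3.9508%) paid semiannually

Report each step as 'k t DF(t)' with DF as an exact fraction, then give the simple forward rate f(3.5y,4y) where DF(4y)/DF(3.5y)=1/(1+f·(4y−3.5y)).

step 1 [0.5y] swap r/2=61/1939: DF=(1 − 61/1939·(0))/(1+61/1939) = 1939/2000 ≈ 0.969500
step 2 [1y] swap r/2=328/19367: DF=(1 − 328/19367·(0.969500))/(1+328/19367) = 1209/1250 ≈ 0.967200
step 3 [1.5y] swap r/2=709/28658: DF=(1 − 709/28658·(0.969500+0.967200))/(1+709/28658) = 9291/10000 ≈ 0.929100
step 4 [2y] swap r/2=877/37781: DF=(1 − 877/37781·(0.969500+0.967200+0.929100))/(1+877/37781) = 9123/10000 ≈ 0.912300
step 5 [2.5y] swap r/2=1051/46730: DF=(1 − 1051/46730·(0.969500+0.967200+0.929100+0.912300))/(1+1051/46730) = 8949/10000 ≈ 0.894900
step 6 [3y] zero: DF = P = 8899/10000 ≈ 0.889900
step 7 [3.5y] zero: DF = P = 4431/5000 ≈ 0.886200
step 8 [4y] swap r/2=1443/73048: DF=(1 − 1443/73048·(0.969500+0.967200+0.929100+0.912300+0.894900+0.889900+0.886200))/(1+1443/73048) = 8557/10000 ≈ 0.855700

1 1/2 1939/2000
2 1 1209/1250
3 3/2 9291/10000
4 2 9123/10000
5 5/2 8949/10000
6 3 8899/10000
7 7/2 4431/5000
8 4 8557/10000
f(3.5y,4y) = ((4431/5000)/(8557/10000) − 1)/(1/2) = 610/8557 ≈ 7.1287%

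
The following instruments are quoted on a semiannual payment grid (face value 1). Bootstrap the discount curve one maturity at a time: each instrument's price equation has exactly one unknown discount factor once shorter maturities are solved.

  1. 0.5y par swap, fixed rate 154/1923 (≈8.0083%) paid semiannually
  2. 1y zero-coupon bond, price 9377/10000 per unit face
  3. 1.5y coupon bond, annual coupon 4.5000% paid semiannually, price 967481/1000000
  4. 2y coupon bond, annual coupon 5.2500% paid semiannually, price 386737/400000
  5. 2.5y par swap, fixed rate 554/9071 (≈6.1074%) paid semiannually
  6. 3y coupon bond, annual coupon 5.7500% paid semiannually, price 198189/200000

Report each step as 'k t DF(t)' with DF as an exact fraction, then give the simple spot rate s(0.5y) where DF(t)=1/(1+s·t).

step 1 [0.5y] swap r/2=77/1923: DF=(1 − 77/1923·(0))/(1+77/1923) = 1923/2000 ≈ 0.961500
step 2 [1y] zero: DF = P = 9377/10000 ≈ 0.937700
step 3 [1.5y] bond c/2=9/400: DF=(967481/1000000 − 9/400·(0.961500+0.937700))/(1+9/400) = 2261/2500 ≈ 0.904400
step 4 [2y] bond c/2=21/800: DF=(386737/400000 − 21/800·(0.961500+0.937700+0.904400))/(1+21/800) = 544/625 ≈ 0.870400
step 5 [2.5y] swap r/2=277/9071: DF=(1 − 277/9071·(0.961500+0.937700+0.904400+0.870400))/(1+277/9071) = 1723/2000 ≈ 0.861500
step 6 [3y] bond c/2=23/800: DF=(198189/200000 − 23/800·(0.961500+0.937700+0.904400+0.870400+0.861500))/(1+23/800) = 1673/2000 ≈ 0.836500

1 1/2 1923/2000
2 1 9377/10000
3 3/2 2261/2500
4 2 544/625
5 5/2 1723/2000
6 3 1673/2000
s(0.5y) = (1/(1923/2000) − 1)/(1/2) = 154/1923 ≈ 8.0083%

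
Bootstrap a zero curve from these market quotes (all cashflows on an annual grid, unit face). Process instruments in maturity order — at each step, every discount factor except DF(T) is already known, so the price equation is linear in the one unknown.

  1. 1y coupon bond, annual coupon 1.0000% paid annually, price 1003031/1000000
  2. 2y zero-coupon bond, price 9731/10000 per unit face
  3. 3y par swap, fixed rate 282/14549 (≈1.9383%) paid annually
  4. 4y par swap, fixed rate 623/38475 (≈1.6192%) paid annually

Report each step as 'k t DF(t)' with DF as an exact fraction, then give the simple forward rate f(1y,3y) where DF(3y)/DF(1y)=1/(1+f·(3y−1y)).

step 1 [1y] bond c/1=1/100: DF=(1003031/1000000 − 1/100·(0))/(1+1/100) = 9931/10000 ≈ 0.993100
step 2 [2y] zero: DF = P = 9731/10000 ≈ 0.973100
step 3 [3y] swap r/1=282/14549: DF=(1 − 282/14549·(0.993100+0.973100))/(1+282/14549) = 2359/2500 ≈ 0.943600
step 4 [4y] swap r/1=623/38475: DF=(1 − 623/38475·(0.993100+0.973100+0.943600))/(1+623/38475) = 9377/10000 ≈ 0.937700

1 1 9931/10000
2 2 9731/10000
3 3 2359/2500
4 4 9377/10000
f(1y,3y) = ((9931/10000)/(2359/2500) − 1)/(2) = 495/18872 ≈ 2.6229%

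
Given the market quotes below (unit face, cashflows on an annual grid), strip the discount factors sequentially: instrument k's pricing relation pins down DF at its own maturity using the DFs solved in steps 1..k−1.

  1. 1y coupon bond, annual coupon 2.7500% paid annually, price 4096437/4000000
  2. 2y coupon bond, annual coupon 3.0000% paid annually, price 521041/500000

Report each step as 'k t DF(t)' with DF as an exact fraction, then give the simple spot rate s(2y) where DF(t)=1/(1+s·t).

step 1 [1y] bond c/1=11/400: DF=(4096437/4000000 − 11/400·(0))/(1+11/400) = 9967/10000 ≈ 0.996700
step 2 [2y] bond c/1=3/100: DF=(521041/500000 − 3/100·(0.996700))/(1+3/100) = 9827/10000 ≈ 0.982700

1 1 9967/10000
2 2 9827/10000
s(2y) = (1/(9827/10000) − 1)/(2) = 173/19654 ≈ 0.8802%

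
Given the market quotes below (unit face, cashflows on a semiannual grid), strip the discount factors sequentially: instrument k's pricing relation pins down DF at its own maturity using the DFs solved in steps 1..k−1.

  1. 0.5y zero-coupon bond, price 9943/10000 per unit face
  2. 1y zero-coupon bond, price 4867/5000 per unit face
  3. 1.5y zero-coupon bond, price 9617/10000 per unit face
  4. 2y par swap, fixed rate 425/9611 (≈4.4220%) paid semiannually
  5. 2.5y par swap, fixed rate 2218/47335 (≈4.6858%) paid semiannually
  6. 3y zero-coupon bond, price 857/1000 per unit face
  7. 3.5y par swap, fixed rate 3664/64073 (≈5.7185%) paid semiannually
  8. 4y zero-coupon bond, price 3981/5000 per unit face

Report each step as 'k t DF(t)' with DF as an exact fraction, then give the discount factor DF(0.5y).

1 1/2 9943/10000
2 1 4867/5000
3 3/2 9617/10000
4 2 183/200
5 5/2 8891/10000
6 3 857/1000
7 7/2 1021/1250
8 4 3981/5000
DF(0.5y) = 9943/10000 ≈ 0.994300

step 1 [0.5y] zero: DF = P = 9943/10000 ≈ 0.994300
step 2 [1y] zero: DF = P = 4867/5000 ≈ 0.973400
step 3 [1.5y] zero: DF = P = 9617/10000 ≈ 0.961700
step 4 [2y] swap r/2=425/19222: DF=(1 − 425/19222·(0.994300+0.973400+0.961700))/(1+425/19222) = 183/200 ≈ 0.915000
step 5 [2.5y] swap r/2=1109/47335: DF=(1 − 1109/47335·(0.994300+0.973400+0.961700+0.915000))/(1+1109/47335) = 8891/10000 ≈ 0.889100
step 6 [3y] zero: DF = P = 857/1000 ≈ 0.857000
step 7 [3.5y] swap r/2=1832/64073: DF=(1 − 1832/64073·(0.994300+0.973400+0.961700+0.915000+0.889100+0.857000))/(1+1832/64073) = 1021/1250 ≈ 0.816800
step 8 [4y] zero: DF = P = 3981/5000 ≈ 0.796200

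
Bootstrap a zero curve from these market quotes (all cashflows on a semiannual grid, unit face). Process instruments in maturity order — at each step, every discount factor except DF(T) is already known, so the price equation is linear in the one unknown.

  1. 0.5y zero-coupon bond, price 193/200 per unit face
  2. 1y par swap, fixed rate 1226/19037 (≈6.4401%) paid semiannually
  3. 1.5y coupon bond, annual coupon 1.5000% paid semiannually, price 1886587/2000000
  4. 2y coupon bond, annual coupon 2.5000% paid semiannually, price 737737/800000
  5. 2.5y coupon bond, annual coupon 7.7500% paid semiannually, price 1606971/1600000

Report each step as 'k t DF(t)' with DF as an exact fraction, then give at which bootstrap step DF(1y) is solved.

1 1/2 193/200
2 1 9387/10000
3 3/2 9221/10000
4 2 8759/10000
5 5/2 518/625
DF(1y) is solved at step 2

step 1 [0.5y] zero: DF = P = 193/200 ≈ 0.965000
step 2 [1y] swap r/2=613/19037: DF=(1 − 613/19037·(0.965000))/(1+613/19037) = 9387/10000 ≈ 0.938700
step 3 [1.5y] bond c/2=3/400: DF=(1886587/2000000 − 3/400·(0.965000+0.938700))/(1+3/400) = 9221/10000 ≈ 0.922100
step 4 [2y] bond c/2=1/80: DF=(737737/800000 − 1/80·(0.965000+0.938700+0.922100))/(1+1/80) = 8759/10000 ≈ 0.875900
step 5 [2.5y] bond c/2=31/800: DF=(1606971/1600000 − 31/800·(0.965000+0.938700+0.922100+0.875900))/(1+31/800) = 518/625 ≈ 0.828800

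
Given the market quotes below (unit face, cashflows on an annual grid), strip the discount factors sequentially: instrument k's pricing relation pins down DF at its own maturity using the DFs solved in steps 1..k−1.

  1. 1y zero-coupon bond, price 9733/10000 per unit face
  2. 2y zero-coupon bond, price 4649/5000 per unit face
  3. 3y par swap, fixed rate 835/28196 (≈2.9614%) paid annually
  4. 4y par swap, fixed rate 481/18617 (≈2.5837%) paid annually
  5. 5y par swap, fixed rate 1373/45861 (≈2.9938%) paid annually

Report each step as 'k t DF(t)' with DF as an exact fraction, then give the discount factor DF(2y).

step 1 [1y] zero: DF = P = 9733/10000 ≈ 0.973300
step 2 [2y] zero: DF = P = 4649/5000 ≈ 0.929800
step 3 [3y] swap r/1=835/28196: DF=(1 − 835/28196·(0.973300+0.929800))/(1+835/28196) = 1833/2000 ≈ 0.916500
step 4 [4y] swap r/1=481/18617: DF=(1 − 481/18617·(0.973300+0.929800+0.916500))/(1+481/18617) = 4519/5000 ≈ 0.903800
step 5 [5y] swap r/1=1373/45861: DF=(1 − 1373/45861·(0.973300+0.929800+0.916500+0.903800))/(1+1373/45861) = 8627/10000 ≈ 0.862700

1 1 9733/10000
2 2 4649/5000
3 3 1833/2000
4 4 4519/5000
5 5 8627/10000
DF(2y) = 4649/5000 ≈ 0.929800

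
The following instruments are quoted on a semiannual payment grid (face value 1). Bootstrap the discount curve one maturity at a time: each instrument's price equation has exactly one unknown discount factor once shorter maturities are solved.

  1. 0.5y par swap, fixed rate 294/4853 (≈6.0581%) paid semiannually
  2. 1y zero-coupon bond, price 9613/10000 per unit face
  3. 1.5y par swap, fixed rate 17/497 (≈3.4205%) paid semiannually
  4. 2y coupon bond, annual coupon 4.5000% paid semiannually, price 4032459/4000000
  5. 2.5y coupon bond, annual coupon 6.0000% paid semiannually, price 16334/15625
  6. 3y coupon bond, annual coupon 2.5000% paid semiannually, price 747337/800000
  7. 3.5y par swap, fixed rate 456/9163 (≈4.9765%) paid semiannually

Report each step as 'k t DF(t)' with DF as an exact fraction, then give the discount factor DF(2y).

step 1 [0.5y] swap r/2=147/4853: DF=(1 − 147/4853·(0))/(1+147/4853) = 4853/5000 ≈ 0.970600
step 2 [1y] zero: DF = P = 9613/10000 ≈ 0.961300
step 3 [1.5y] swap r/2=17/994: DF=(1 − 17/994·(0.970600+0.961300))/(1+17/994) = 9507/10000 ≈ 0.950700
step 4 [2y] bond c/2=9/400: DF=(4032459/4000000 − 9/400·(0.970600+0.961300+0.950700))/(1+9/400) = 369/400 ≈ 0.922500
step 5 [2.5y] bond c/2=3/100: DF=(16334/15625 − 3/100·(0.970600+0.961300+0.950700+0.922500))/(1+3/100) = 9041/10000 ≈ 0.904100
step 6 [3y] bond c/2=1/80: DF=(747337/800000 − 1/80·(0.970600+0.961300+0.950700+0.922500+0.904100))/(1+1/80) = 1729/2000 ≈ 0.864500
step 7 [3.5y] swap r/2=228/9163: DF=(1 − 228/9163·(0.970600+0.961300+0.950700+0.922500+0.904100+0.864500))/(1+228/9163) = 2101/2500 ≈ 0.840400

1 1/2 4853/5000
2 1 9613/10000
3 3/2 9507/10000
4 2 369/400
5 5/2 9041/10000
6 3 1729/2000
7 7/2 2101/2500
DF(2y) = 369/400 ≈ 0.922500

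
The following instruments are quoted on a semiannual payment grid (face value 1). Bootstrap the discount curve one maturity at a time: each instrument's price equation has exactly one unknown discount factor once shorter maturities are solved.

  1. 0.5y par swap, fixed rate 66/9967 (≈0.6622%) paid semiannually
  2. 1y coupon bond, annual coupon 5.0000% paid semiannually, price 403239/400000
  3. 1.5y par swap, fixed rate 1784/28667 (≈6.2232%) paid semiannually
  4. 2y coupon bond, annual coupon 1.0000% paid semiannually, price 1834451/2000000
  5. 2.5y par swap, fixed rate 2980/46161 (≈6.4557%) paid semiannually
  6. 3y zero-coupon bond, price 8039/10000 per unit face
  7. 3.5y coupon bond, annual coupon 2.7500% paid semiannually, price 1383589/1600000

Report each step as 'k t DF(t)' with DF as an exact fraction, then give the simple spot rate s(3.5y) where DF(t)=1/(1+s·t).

step 1 [0.5y] swap r/2=33/9967: DF=(1 − 33/9967·(0))/(1+33/9967) = 9967/10000 ≈ 0.996700
step 2 [1y] bond c/2=1/40: DF=(403239/400000 − 1/40·(0.996700))/(1+1/40) = 1199/1250 ≈ 0.959200
step 3 [1.5y] swap r/2=892/28667: DF=(1 − 892/28667·(0.996700+0.959200))/(1+892/28667) = 2277/2500 ≈ 0.910800
step 4 [2y] bond c/2=1/200: DF=(1834451/2000000 − 1/200·(0.996700+0.959200+0.910800))/(1+1/200) = 1123/1250 ≈ 0.898400
step 5 [2.5y] swap r/2=1490/46161: DF=(1 − 1490/46161·(0.996700+0.959200+0.910800+0.898400))/(1+1490/46161) = 851/1000 ≈ 0.851000
step 6 [3y] zero: DF = P = 8039/10000 ≈ 0.803900
step 7 [3.5y] bond c/2=11/800: DF=(1383589/1600000 − 11/800·(0.996700+0.959200+0.910800+0.898400+0.851000+0.803900))/(1+11/800) = 1559/2000 ≈ 0.779500

1 1/2 9967/10000
2 1 1199/1250
3 3/2 2277/2500
4 2 1123/1250
5 5/2 851/1000
6 3 8039/10000
7 7/2 1559/2000
s(3.5y) = (1/(1559/2000) − 1)/(7/2) = 126/1559 ≈ 8.0821%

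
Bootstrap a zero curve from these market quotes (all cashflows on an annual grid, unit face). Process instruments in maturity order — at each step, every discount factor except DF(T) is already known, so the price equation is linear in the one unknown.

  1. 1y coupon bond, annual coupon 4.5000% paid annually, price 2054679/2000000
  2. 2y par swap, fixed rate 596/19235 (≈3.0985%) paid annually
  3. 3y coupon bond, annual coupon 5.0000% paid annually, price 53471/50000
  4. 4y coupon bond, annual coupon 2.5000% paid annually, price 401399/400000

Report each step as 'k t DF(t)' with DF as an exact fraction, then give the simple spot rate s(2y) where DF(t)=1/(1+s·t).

step 1 [1y] bond c/1=9/200: DF=(2054679/2000000 − 9/200·(0))/(1+9/200) = 9831/10000 ≈ 0.983100
step 2 [2y] swap r/1=596/19235: DF=(1 − 596/19235·(0.983100))/(1+596/19235) = 2351/2500 ≈ 0.940400
step 3 [3y] bond c/1=1/20: DF=(53471/50000 − 1/20·(0.983100+0.940400))/(1+1/20) = 9269/10000 ≈ 0.926900
step 4 [4y] bond c/1=1/40: DF=(401399/400000 − 1/40·(0.983100+0.940400+0.926900))/(1+1/40) = 1819/2000 ≈ 0.909500

1 1 9831/10000
2 2 2351/2500
3 3 9269/10000
4 4 1819/2000
s(2y) = (1/(2351/2500) − 1)/(2) = 149/4702 ≈ 3.1689%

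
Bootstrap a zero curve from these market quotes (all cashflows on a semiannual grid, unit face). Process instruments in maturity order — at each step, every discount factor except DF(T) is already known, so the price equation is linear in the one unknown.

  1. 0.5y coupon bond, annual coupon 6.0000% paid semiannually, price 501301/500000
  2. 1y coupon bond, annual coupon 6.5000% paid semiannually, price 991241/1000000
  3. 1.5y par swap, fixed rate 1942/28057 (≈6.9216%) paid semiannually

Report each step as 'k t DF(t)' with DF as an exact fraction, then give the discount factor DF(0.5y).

1 1/2 4867/5000
2 1 4647/5000
3 3/2 9029/10000
DF(0.5y) = 4867/5000 ≈ 0.973400

step 1 [0.5y] bond c/2=3/100: DF=(501301/500000 − 3/100·(0))/(1+3/100) = 4867/5000 ≈ 0.973400
step 2 [1y] bond c/2=13/400: DF=(991241/1000000 − 13/400·(0.973400))/(1+13/400) = 4647/5000 ≈ 0.929400
step 3 [1.5y] swap r/2=971/28057: DF=(1 − 971/28057·(0.973400+0.929400))/(1+971/28057) = 9029/10000 ≈ 0.902900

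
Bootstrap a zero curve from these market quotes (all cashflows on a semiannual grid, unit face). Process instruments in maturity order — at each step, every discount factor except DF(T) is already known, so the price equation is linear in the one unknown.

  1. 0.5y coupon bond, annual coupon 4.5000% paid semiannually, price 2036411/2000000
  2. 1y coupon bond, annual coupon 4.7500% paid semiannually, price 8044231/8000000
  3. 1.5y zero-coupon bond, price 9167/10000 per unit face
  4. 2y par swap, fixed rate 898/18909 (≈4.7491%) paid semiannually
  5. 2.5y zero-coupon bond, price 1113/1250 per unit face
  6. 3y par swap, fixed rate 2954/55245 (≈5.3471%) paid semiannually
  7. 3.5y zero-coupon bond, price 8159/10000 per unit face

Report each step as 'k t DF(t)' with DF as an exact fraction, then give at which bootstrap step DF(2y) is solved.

step 1 [0.5y] bond c/2=9/400: DF=(2036411/2000000 − 9/400·(0))/(1+9/400) = 4979/5000 ≈ 0.995800
step 2 [1y] bond c/2=19/800: DF=(8044231/8000000 − 19/800·(0.995800))/(1+19/800) = 9591/10000 ≈ 0.959100
step 3 [1.5y] zero: DF = P = 9167/10000 ≈ 0.916700
step 4 [2y] swap r/2=449/18909: DF=(1 − 449/18909·(0.995800+0.959100+0.916700))/(1+449/18909) = 4551/5000 ≈ 0.910200
step 5 [2.5y] zero: DF = P = 1113/1250 ≈ 0.890400
step 6 [3y] swap r/2=1477/55245: DF=(1 − 1477/55245·(0.995800+0.959100+0.916700+0.910200+0.890400))/(1+1477/55245) = 8523/10000 ≈ 0.852300
step 7 [3.5y] zero: DF = P = 8159/10000 ≈ 0.815900

1 1/2 4979/5000
2 1 9591/10000
3 3/2 9167/10000
4 2 4551/5000
5 5/2 1113/1250
6 3 8523/10000
7 7/2 8159/10000
DF(2y) is solved at step 4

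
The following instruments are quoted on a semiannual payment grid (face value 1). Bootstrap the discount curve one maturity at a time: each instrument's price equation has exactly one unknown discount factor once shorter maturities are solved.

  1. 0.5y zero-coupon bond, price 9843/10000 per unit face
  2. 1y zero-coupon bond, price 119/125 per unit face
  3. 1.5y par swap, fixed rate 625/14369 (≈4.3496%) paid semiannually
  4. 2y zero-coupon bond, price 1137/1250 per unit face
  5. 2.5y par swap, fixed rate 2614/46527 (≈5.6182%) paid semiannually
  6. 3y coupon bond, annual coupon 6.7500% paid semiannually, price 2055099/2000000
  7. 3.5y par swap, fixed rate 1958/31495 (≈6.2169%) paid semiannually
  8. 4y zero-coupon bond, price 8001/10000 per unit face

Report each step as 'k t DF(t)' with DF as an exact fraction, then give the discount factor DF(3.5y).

1 1/2 9843/10000
2 1 119/125
3 3/2 15/16
4 2 1137/1250
5 5/2 8693/10000
6 3 8421/10000
7 7/2 4021/5000
8 4 8001/10000
DF(3.5y) = 4021/5000 ≈ 0.804200

step 1 [0.5y] zero: DF = P = 9843/10000 ≈ 0.984300
step 2 [1y] zero: DF = P = 119/125 ≈ 0.952000
step 3 [1.5y] swap r/2=625/28738: DF=(1 − 625/28738·(0.984300+0.952000))/(1+625/28738) = 15/16 ≈ 0.937500
step 4 [2y] zero: DF = P = 1137/1250 ≈ 0.909600
step 5 [2.5y] swap r/2=1307/46527: DF=(1 − 1307/46527·(0.984300+0.952000+0.937500+0.909600))/(1+1307/46527) = 8693/10000 ≈ 0.869300
step 6 [3y] bond c/2=27/800: DF=(2055099/2000000 − 27/800·(0.984300+0.952000+0.937500+0.909600+0.869300))/(1+27/800) = 8421/10000 ≈ 0.842100
step 7 [3.5y] swap r/2=979/31495: DF=(1 − 979/31495·(0.984300+0.952000+0.937500+0.909600+0.869300+0.842100))/(1+979/31495) = 4021/5000 ≈ 0.804200
step 8 [4y] zero: DF = P = 8001/10000 ≈ 0.800100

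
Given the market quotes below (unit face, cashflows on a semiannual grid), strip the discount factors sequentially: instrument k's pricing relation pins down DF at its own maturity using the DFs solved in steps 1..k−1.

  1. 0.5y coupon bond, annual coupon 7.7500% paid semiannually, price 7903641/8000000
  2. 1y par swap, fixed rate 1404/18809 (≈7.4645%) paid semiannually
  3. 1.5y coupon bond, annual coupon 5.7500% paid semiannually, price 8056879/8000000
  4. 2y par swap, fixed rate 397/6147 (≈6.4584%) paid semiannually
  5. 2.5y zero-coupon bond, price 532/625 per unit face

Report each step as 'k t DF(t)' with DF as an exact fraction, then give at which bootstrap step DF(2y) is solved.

step 1 [0.5y] bond c/2=31/800: DF=(7903641/8000000 − 31/800·(0))/(1+31/800) = 9511/10000 ≈ 0.951100
step 2 [1y] swap r/2=702/18809: DF=(1 − 702/18809·(0.951100))/(1+702/18809) = 4649/5000 ≈ 0.929800
step 3 [1.5y] bond c/2=23/800: DF=(8056879/8000000 − 23/800·(0.951100+0.929800))/(1+23/800) = 579/625 ≈ 0.926400
step 4 [2y] swap r/2=397/12294: DF=(1 − 397/12294·(0.951100+0.929800+0.926400))/(1+397/12294) = 8809/10000 ≈ 0.880900
step 5 [2.5y] zero: DF = P = 532/625 ≈ 0.851200

1 1/2 9511/10000
2 1 4649/5000
3 3/2 579/625
4 2 8809/10000
5 5/2 532/625
DF(2y) is solved at step 4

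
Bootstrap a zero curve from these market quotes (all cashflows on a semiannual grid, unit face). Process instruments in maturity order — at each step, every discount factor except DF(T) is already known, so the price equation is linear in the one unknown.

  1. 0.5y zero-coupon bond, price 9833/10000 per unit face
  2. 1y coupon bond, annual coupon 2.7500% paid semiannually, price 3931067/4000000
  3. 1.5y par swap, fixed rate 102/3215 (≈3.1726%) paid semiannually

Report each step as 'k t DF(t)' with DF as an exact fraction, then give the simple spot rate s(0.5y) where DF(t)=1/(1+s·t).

1 1/2 9833/10000
2 1 9561/10000
3 3/2 9541/10000
s(0.5y) = (1/(9833/10000) − 1)/(1/2) = 334/9833 ≈ 3.3967%

step 1 [0.5y] zero: DF = P = 9833/10000 ≈ 0.983300
step 2 [1y] bond c/2=11/800: DF=(3931067/4000000 − 11/800·(0.983300))/(1+11/800) = 9561/10000 ≈ 0.956100
step 3 [1.5y] swap r/2=51/3215: DF=(1 − 51/3215·(0.983300+0.956100))/(1+51/3215) = 9541/10000 ≈ 0.954100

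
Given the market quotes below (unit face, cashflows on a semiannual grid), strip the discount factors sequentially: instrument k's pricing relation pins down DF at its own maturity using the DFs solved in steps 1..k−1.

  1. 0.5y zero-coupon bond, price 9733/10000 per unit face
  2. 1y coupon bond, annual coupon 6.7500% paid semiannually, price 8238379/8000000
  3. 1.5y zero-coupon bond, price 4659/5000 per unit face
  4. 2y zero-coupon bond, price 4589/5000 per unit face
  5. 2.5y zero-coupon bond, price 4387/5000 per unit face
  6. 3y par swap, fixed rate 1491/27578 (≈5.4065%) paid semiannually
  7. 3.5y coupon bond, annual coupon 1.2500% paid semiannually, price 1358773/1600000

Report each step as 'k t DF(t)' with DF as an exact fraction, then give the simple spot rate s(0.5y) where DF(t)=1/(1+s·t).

step 1 [0.5y] zero: DF = P = 9733/10000 ≈ 0.973300
step 2 [1y] bond c/2=27/800: DF=(8238379/8000000 − 27/800·(0.973300))/(1+27/800) = 2411/2500 ≈ 0.964400
step 3 [1.5y] zero: DF = P = 4659/5000 ≈ 0.931800
step 4 [2y] zero: DF = P = 4589/5000 ≈ 0.917800
step 5 [2.5y] zero: DF = P = 4387/5000 ≈ 0.877400
step 6 [3y] swap r/2=1491/55156: DF=(1 − 1491/55156·(0.973300+0.964400+0.931800+0.917800+0.877400))/(1+1491/55156) = 8509/10000 ≈ 0.850900
step 7 [3.5y] bond c/2=1/160: DF=(1358773/1600000 − 1/160·(0.973300+0.964400+0.931800+0.917800+0.877400+0.850900))/(1+1/160) = 8097/10000 ≈ 0.809700

1 1/2 9733/10000
2 1 2411/2500
3 3/2 4659/5000
4 2 4589/5000
5 5/2 4387/5000
6 3 8509/10000
7 7/2 8097/10000
s(0.5y) = (1/(9733/10000) − 1)/(1/2) = 534/9733 ≈ 5.4865%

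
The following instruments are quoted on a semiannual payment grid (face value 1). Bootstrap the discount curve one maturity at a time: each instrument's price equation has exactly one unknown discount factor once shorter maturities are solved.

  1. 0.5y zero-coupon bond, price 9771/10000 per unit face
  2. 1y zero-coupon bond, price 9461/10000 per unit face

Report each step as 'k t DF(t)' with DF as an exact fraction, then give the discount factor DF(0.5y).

step 1 [0.5y] zero: DF = P = 9771/10000 ≈ 0.977100
step 2 [1y] zero: DF = P = 9461/10000 ≈ 0.946100

1 1/2 9771/10000
2 1 9461/10000
DF(0.5y) = 9771/10000 ≈ 0.977100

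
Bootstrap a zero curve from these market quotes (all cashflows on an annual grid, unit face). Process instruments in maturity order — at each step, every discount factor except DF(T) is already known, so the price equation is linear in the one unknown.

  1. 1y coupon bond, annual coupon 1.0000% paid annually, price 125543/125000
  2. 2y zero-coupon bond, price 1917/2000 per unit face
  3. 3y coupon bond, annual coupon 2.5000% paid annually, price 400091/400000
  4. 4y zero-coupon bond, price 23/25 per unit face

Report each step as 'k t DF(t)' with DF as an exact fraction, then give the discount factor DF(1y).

1 1 1243/1250
2 2 1917/2000
3 3 4641/5000
4 4 23/25
DF(1y) = 1243/1250 ≈ 0.994400

step 1 [1y] bond c/1=1/100: DF=(125543/125000 − 1/100·(0))/(1+1/100) = 1243/1250 ≈ 0.994400
step 2 [2y] zero: DF = P = 1917/2000 ≈ 0.958500
step 3 [3y] bond c/1=1/40: DF=(400091/400000 − 1/40·(0.994400+0.958500))/(1+1/40) = 4641/5000 ≈ 0.928200
step 4 [4y] zero: DF = P = 23/25 ≈ 0.920000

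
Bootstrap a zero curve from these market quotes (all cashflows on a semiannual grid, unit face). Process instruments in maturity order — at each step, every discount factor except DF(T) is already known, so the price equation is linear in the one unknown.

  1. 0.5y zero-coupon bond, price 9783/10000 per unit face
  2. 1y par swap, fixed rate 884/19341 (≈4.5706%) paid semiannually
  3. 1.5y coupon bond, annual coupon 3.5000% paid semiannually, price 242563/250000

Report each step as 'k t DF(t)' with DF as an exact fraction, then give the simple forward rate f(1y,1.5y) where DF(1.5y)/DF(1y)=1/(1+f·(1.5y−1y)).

step 1 [0.5y] zero: DF = P = 9783/10000 ≈ 0.978300
step 2 [1y] swap r/2=442/19341: DF=(1 − 442/19341·(0.978300))/(1+442/19341) = 4779/5000 ≈ 0.955800
step 3 [1.5y] bond c/2=7/400: DF=(242563/250000 − 7/400·(0.978300+0.955800))/(1+7/400) = 9203/10000 ≈ 0.920300

1 1/2 9783/10000
2 1 4779/5000
3 3/2 9203/10000
f(1y,1.5y) = ((4779/5000)/(9203/10000) − 1)/(1/2) = 710/9203 ≈ 7.7149%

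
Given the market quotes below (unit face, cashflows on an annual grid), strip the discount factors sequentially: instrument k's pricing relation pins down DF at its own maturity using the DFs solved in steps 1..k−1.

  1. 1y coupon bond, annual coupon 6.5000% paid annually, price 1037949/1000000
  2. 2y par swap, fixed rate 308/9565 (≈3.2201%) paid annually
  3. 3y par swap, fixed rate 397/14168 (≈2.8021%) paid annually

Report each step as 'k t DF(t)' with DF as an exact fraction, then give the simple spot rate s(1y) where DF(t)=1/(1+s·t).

step 1 [1y] bond c/1=13/200: DF=(1037949/1000000 − 13/200·(0))/(1+13/200) = 4873/5000 ≈ 0.974600
step 2 [2y] swap r/1=308/9565: DF=(1 − 308/9565·(0.974600))/(1+308/9565) = 1173/1250 ≈ 0.938400
step 3 [3y] swap r/1=397/14168: DF=(1 − 397/14168·(0.974600+0.938400))/(1+397/14168) = 4603/5000 ≈ 0.920600

1 1 4873/5000
2 2 1173/1250
3 3 4603/5000
s(1y) = (1/(4873/5000) − 1)/(1) = 127/4873 ≈ 2.6062%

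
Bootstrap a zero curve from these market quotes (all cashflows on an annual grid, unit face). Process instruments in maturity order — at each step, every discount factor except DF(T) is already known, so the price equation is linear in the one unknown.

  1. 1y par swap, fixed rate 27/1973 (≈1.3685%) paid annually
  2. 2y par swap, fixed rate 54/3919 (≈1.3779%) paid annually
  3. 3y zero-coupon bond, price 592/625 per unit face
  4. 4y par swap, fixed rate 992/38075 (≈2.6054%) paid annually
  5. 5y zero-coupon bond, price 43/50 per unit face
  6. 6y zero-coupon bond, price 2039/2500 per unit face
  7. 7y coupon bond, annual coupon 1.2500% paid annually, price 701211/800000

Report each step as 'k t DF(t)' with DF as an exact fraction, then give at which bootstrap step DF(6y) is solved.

step 1 [1y] swap r/1=27/1973: DF=(1 − 27/1973·(0))/(1+27/1973) = 1973/2000 ≈ 0.986500
step 2 [2y] swap r/1=54/3919: DF=(1 − 54/3919·(0.986500))/(1+54/3919) = 973/1000 ≈ 0.973000
step 3 [3y] zero: DF = P = 592/625 ≈ 0.947200
step 4 [4y] swap r/1=992/38075: DF=(1 − 992/38075·(0.986500+0.973000+0.947200))/(1+992/38075) = 563/625 ≈ 0.900800
step 5 [5y] zero: DF = P = 43/50 ≈ 0.860000
step 6 [6y] zero: DF = P = 2039/2500 ≈ 0.815600
step 7 [7y] bond c/1=1/80: DF=(701211/800000 − 1/80·(0.986500+0.973000+0.947200+0.900800+0.860000+0.815600))/(1+1/80) = 399/500 ≈ 0.798000

1 1 1973/2000
2 2 973/1000
3 3 592/625
4 4 563/625
5 5 43/50
6 6 2039/2500
7 7 399/500
DF(6y) is solved at step 6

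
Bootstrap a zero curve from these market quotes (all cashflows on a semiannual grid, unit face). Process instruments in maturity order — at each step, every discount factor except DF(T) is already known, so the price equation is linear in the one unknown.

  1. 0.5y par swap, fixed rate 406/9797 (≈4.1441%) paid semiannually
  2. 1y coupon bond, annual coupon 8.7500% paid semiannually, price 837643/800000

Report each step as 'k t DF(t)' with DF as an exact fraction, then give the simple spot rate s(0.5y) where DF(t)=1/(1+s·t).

step 1 [0.5y] swap r/2=203/9797: DF=(1 − 203/9797·(0))/(1+203/9797) = 9797/10000 ≈ 0.979700
step 2 [1y] bond c/2=7/160: DF=(837643/800000 − 7/160·(0.979700))/(1+7/160) = 9621/10000 ≈ 0.962100

1 1/2 9797/10000
2 1 9621/10000
s(0.5y) = (1/(9797/10000) − 1)/(1/2) = 406/9797 ≈ 4.1441%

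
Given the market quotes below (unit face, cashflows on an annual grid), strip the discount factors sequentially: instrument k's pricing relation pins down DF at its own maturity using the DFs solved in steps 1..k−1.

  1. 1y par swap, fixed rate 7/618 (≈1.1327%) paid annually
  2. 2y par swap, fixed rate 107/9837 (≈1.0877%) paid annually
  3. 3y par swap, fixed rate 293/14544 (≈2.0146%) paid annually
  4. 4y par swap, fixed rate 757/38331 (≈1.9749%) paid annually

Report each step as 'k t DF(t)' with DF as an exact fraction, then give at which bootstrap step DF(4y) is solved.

1 1 618/625
2 2 4893/5000
3 3 4707/5000
4 4 9243/10000
DF(4y) is solved at step 4

step 1 [1y] swap r/1=7/618: DF=(1 − 7/618·(0))/(1+7/618) = 618/625 ≈ 0.988800
step 2 [2y] swap r/1=107/9837: DF=(1 − 107/9837·(0.988800))/(1+107/9837) = 4893/5000 ≈ 0.978600
step 3 [3y] swap r/1=293/14544: DF=(1 − 293/14544·(0.988800+0.978600))/(1+293/14544) = 4707/5000 ≈ 0.941400
step 4 [4y] swap r/1=757/38331: DF=(1 − 757/38331·(0.988800+0.978600+0.941400))/(1+757/38331) = 9243/10000 ≈ 0.924300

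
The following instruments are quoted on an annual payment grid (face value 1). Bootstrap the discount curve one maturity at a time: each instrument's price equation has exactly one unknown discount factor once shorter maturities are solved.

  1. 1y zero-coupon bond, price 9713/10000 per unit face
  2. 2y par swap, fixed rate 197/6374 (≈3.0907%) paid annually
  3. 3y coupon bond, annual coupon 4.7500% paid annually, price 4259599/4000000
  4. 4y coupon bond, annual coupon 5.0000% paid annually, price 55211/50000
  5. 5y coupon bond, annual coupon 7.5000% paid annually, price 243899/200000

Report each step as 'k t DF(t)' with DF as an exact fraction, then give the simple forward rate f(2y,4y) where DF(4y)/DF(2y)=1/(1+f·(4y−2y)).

1 1 9713/10000
2 2 9409/10000
3 3 9299/10000
4 4 9163/10000
5 5 4361/5000
f(2y,4y) = ((9409/10000)/(9163/10000) − 1)/(2) = 123/9163 ≈ 1.3424%

step 1 [1y] zero: DF = P = 9713/10000 ≈ 0.971300
step 2 [2y] swap r/1=197/6374: DF=(1 − 197/6374·(0.971300))/(1+197/6374) = 9409/10000 ≈ 0.940900
step 3 [3y] bond c/1=19/400: DF=(4259599/4000000 − 19/400·(0.971300+0.940900))/(1+19/400) = 9299/10000 ≈ 0.929900
step 4 [4y] bond c/1=1/20: DF=(55211/50000 − 1/20·(0.971300+0.940900+0.929900))/(1+1/20) = 9163/10000 ≈ 0.916300
step 5 [5y] bond c/1=3/40: DF=(243899/200000 − 3/40·(0.971300+0.940900+0.929900+0.916300))/(1+3/40) = 4361/5000 ≈ 0.872200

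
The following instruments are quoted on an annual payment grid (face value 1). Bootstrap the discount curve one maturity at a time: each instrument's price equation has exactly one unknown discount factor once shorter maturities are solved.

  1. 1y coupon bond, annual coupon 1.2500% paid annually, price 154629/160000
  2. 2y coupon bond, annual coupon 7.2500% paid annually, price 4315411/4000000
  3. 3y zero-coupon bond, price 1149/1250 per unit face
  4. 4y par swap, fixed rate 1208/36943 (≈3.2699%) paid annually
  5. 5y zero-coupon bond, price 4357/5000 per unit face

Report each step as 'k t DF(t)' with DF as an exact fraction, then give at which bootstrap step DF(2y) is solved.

step 1 [1y] bond c/1=1/80: DF=(154629/160000 − 1/80·(0))/(1+1/80) = 1909/2000 ≈ 0.954500
step 2 [2y] bond c/1=29/400: DF=(4315411/4000000 − 29/400·(0.954500))/(1+29/400) = 4707/5000 ≈ 0.941400
step 3 [3y] zero: DF = P = 1149/1250 ≈ 0.919200
step 4 [4y] swap r/1=1208/36943: DF=(1 − 1208/36943·(0.954500+0.941400+0.919200))/(1+1208/36943) = 1099/1250 ≈ 0.879200
step 5 [5y] zero: DF = P = 4357/5000 ≈ 0.871400

1 1 1909/2000
2 2 4707/5000
3 3 1149/1250
4 4 1099/1250
5 5 4357/5000
DF(2y) is solved at step 2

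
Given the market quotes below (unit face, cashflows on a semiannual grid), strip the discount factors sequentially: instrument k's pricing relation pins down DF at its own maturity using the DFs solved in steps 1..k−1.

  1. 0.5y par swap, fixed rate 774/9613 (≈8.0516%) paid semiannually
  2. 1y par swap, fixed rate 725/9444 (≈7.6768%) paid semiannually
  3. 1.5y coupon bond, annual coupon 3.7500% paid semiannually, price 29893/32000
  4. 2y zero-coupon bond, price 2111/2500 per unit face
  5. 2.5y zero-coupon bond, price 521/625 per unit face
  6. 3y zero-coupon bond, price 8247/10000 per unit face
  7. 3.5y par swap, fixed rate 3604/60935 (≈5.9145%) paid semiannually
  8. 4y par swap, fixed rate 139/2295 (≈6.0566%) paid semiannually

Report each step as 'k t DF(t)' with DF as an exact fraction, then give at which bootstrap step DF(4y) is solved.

1 1/2 9613/10000
2 1 371/400
3 3/2 4411/5000
4 2 2111/2500
5 5/2 521/625
6 3 8247/10000
7 7/2 4099/5000
8 4 1583/2000
DF(4y) is solved at step 8

step 1 [0.5y] swap r/2=387/9613: DF=(1 − 387/9613·(0))/(1+387/9613) = 9613/10000 ≈ 0.961300
step 2 [1y] swap r/2=725/18888: DF=(1 − 725/18888·(0.961300))/(1+725/18888) = 371/400 ≈ 0.927500
step 3 [1.5y] bond c/2=3/160: DF=(29893/32000 − 3/160·(0.961300+0.927500))/(1+3/160) = 4411/5000 ≈ 0.882200
step 4 [2y] zero: DF = P = 2111/2500 ≈ 0.844400
step 5 [2.5y] zero: DF = P = 521/625 ≈ 0.833600
step 6 [3y] zero: DF = P = 8247/10000 ≈ 0.824700
step 7 [3.5y] swap r/2=1802/60935: DF=(1 − 1802/60935·(0.961300+0.927500+0.882200+0.844400+0.833600+0.824700))/(1+1802/60935) = 4099/5000 ≈ 0.819800
step 8 [4y] swap r/2=139/4590: DF=(1 − 139/4590·(0.961300+0.927500+0.882200+0.844400+0.833600+0.824700+0.819800))/(1+139/4590) = 1583/2000 ≈ 0.791500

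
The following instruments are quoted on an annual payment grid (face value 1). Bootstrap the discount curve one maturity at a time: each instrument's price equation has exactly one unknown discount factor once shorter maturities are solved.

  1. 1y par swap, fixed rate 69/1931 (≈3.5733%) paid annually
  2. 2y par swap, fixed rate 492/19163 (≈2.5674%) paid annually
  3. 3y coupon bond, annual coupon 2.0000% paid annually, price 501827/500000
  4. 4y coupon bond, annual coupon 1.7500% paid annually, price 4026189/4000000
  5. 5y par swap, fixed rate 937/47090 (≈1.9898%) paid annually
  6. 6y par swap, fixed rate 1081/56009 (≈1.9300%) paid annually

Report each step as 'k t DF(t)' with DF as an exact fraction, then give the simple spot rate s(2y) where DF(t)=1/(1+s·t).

step 1 [1y] swap r/1=69/1931: DF=(1 − 69/1931·(0))/(1+69/1931) = 1931/2000 ≈ 0.965500
step 2 [2y] swap r/1=492/19163: DF=(1 − 492/19163·(0.965500))/(1+492/19163) = 2377/2500 ≈ 0.950800
step 3 [3y] bond c/1=1/50: DF=(501827/500000 − 1/50·(0.965500+0.950800))/(1+1/50) = 1183/1250 ≈ 0.946400
step 4 [4y] bond c/1=7/400: DF=(4026189/4000000 − 7/400·(0.965500+0.950800+0.946400))/(1+7/400) = 47/50 ≈ 0.940000
step 5 [5y] swap r/1=937/47090: DF=(1 − 937/47090·(0.965500+0.950800+0.946400+0.940000))/(1+937/47090) = 9063/10000 ≈ 0.906300
step 6 [6y] swap r/1=1081/56009: DF=(1 − 1081/56009·(0.965500+0.950800+0.946400+0.940000+0.906300))/(1+1081/56009) = 8919/10000 ≈ 0.891900

1 1 1931/2000
2 2 2377/2500
3 3 1183/1250
4 4 47/50
5 5 9063/10000
6 6 8919/10000
s(2y) = (1/(2377/2500) − 1)/(2) = 123/4754 ≈ 2.5873%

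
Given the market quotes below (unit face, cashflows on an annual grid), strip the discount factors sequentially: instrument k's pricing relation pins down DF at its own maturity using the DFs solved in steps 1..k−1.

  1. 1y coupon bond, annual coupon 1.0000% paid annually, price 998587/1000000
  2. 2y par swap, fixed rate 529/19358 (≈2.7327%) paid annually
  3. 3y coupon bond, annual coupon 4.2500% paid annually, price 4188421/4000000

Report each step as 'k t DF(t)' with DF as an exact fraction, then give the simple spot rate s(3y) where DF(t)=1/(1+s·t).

1 1 9887/10000
2 2 9471/10000
3 3 1851/2000
s(3y) = (1/(1851/2000) − 1)/(3) = 149/5553 ≈ 2.6832%

step 1 [1y] bond c/1=1/100: DF=(998587/1000000 − 1/100·(0))/(1+1/100) = 9887/10000 ≈ 0.988700
step 2 [2y] swap r/1=529/19358: DF=(1 − 529/19358·(0.988700))/(1+529/19358) = 9471/10000 ≈ 0.947100
step 3 [3y] bond c/1=17/400: DF=(4188421/4000000 − 17/400·(0.988700+0.947100))/(1+17/400) = 1851/2000 ≈ 0.925500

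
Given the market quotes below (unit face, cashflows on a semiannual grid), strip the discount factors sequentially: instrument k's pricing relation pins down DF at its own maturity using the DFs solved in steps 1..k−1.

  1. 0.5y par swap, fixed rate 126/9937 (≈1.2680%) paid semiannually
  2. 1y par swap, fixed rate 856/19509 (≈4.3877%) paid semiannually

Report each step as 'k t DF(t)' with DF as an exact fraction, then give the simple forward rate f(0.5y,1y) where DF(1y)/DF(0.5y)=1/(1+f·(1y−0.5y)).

1 1/2 9937/10000
2 1 2393/2500
f(0.5y,1y) = ((9937/10000)/(2393/2500) − 1)/(1/2) = 365/4786 ≈ 7.6264%

step 1 [0.5y] swap r/2=63/9937: DF=(1 − 63/9937·(0))/(1+63/9937) = 9937/10000 ≈ 0.993700
step 2 [1y] swap r/2=428/19509: DF=(1 − 428/19509·(0.993700))/(1+428/19509) = 2393/2500 ≈ 0.957200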